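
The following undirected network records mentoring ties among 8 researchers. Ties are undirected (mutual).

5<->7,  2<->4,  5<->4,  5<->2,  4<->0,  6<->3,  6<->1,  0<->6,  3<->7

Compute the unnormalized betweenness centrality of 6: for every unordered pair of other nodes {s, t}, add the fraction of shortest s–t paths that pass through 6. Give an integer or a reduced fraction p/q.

8

Pairs whose geodesics pass through 6 — 0–3: 1; 0–7: 1/2; 0–1: 1; 3–4: 1/2; 3–1: 1; 7–1: 1; 5–1: 2/2; 4–1: 1; 1–2: 1.
All other pairs contribute 0.
Summing the contributions gives betweenness(6) = 8.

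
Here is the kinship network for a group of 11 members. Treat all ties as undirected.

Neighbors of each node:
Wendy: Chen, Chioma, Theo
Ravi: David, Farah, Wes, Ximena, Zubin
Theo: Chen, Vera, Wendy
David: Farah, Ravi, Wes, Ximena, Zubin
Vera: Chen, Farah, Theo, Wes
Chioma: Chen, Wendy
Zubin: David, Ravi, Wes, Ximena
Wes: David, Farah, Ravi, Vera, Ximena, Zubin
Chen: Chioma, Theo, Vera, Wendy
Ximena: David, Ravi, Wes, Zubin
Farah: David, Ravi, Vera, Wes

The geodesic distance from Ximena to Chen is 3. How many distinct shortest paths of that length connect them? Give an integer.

The shortest distance is 3, and the only length-3 path is Ximena–Wes–Vera–Chen. So there is exactly 1 shortest path.

1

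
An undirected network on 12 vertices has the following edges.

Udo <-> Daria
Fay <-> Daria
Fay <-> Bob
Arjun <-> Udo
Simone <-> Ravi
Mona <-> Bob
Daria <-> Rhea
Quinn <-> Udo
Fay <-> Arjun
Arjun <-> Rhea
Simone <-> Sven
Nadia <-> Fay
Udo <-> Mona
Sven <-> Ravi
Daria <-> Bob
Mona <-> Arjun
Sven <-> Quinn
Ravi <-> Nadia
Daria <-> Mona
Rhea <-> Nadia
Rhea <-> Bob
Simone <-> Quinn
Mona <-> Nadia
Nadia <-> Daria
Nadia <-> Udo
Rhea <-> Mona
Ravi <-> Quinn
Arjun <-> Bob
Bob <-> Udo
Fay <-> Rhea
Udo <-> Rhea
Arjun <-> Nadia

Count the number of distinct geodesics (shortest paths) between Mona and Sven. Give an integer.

The shortest distance is 3. The length-3 paths are: Mona–Udo–Quinn–Sven; Mona–Nadia–Ravi–Sven.
That gives 2 distinct shortest paths.

2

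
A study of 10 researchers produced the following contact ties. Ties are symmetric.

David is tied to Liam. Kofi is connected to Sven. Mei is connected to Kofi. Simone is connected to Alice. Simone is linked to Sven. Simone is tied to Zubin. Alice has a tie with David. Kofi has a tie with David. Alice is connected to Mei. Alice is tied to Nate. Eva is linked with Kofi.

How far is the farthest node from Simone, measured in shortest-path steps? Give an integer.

Distances from Simone: Alice:1, David:2, Eva:3, Kofi:2, Liam:3, Mei:2, Nate:2, Sven:1, Zubin:1.
The largest is 3 (to Eva and Liam), so the eccentricity of Simone is 3.

3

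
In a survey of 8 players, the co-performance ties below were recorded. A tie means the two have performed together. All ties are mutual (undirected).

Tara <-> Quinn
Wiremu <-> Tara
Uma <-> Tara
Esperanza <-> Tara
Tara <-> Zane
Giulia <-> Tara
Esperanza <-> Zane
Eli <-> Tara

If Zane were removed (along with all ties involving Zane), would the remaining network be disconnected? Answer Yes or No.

No

Even without Zane, every remaining node can still reach every other (the residual graph is connected), so Zane is not a cut vertex.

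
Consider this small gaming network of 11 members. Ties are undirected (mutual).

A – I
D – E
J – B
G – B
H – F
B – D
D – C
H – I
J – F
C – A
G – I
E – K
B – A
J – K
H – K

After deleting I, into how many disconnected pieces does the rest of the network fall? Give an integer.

I's neighbors (A, G, and H) remain reachable from one another through other ties, so the rest of the network stays in one piece.

1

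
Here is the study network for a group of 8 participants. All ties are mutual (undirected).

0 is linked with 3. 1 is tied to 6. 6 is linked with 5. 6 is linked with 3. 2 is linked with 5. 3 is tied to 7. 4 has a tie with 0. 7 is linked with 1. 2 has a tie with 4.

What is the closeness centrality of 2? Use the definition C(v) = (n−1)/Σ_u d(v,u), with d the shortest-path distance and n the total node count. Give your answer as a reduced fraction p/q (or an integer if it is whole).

7/16

Distances from 2: 0:2, 1:3, 3:3, 4:1, 5:1, 6:2, 7:4. Sum = 16.
n = 8, so closeness = 7/16.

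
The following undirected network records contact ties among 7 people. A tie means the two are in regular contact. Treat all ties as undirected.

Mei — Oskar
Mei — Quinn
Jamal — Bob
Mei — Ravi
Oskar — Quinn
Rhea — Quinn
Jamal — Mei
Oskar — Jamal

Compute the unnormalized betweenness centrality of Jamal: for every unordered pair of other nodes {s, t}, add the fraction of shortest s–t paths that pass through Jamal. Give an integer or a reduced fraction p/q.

5

Pairs whose geodesics pass through Jamal — Bob–Rhea: 2/2; Bob–Mei: 1; Bob–Ravi: 1; Bob–Oskar: 1; Bob–Quinn: 2/2.
All other pairs contribute 0.
Summing the contributions gives betweenness(Jamal) = 5.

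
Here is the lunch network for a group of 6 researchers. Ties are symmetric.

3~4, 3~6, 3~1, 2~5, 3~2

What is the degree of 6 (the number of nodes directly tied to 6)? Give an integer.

1

6 is directly tied to 3. That is 1 neighbor, so the degree of 6 is 1.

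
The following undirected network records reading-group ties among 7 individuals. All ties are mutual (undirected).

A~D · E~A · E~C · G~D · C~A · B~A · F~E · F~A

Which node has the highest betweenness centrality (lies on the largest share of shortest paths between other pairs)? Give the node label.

A

Unnormalized betweenness of each node: A:23/2, B:0, C:0, D:5, E:1/2, F:0, G:0.
A has the largest value, 23/2, making it the main broker — the node through which the most shortest paths run.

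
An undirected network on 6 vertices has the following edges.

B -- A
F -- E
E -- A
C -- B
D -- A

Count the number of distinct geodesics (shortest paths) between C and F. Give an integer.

1

The shortest distance is 4, and the only length-4 path is C–B–A–E–F. So there is exactly 1 shortest path.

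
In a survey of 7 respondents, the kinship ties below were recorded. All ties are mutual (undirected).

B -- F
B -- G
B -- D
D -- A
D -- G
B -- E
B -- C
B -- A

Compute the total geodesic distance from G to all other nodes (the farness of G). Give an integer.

10

Distances from G: A:2, B:1, C:2, D:1, E:2, F:2.
Sum = 2 + 1 + 2 + 1 + 2 + 2 = 10.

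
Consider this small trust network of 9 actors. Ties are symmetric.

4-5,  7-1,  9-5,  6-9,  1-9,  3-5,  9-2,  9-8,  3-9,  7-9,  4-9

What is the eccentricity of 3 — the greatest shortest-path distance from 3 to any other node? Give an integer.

Distances from 3: 1:2, 2:2, 4:2, 5:1, 6:2, 7:2, 8:2, 9:1.
The largest is 2 (to 4, 6, 2, 8, 7, and 1), so the eccentricity of 3 is 2.

2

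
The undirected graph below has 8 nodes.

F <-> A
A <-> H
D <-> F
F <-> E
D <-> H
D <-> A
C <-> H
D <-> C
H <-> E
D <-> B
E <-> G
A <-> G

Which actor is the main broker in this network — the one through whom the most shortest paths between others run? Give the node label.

Unnormalized betweenness of each node: A:4, B:0, C:0, D:49/6, E:5/3, F:4/3, G:1/3, H:7/2.
D has the largest value, 49/6, making it the main broker — the node through which the most shortest paths run.

D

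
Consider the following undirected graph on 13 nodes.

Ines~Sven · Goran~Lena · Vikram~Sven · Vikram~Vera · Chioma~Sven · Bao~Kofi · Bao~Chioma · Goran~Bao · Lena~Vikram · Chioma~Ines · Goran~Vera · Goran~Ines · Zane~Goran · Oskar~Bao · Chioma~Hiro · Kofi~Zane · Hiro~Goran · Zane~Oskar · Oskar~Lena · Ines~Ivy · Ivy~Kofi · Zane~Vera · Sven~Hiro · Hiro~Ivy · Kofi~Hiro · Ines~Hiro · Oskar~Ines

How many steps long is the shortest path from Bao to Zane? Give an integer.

2

One shortest route is Bao – Kofi – Zane, which uses 2 edges, and Bao and Zane are not directly tied, so nothing shorter exists. So d(Bao,Zane) = 2.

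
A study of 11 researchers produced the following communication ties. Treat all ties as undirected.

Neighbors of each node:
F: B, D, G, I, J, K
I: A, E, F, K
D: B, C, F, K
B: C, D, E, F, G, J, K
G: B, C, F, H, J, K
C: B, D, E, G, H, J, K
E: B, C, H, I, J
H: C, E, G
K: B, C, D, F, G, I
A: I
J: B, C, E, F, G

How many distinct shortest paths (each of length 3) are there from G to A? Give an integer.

The shortest distance is 3. The length-3 paths are: G–F–I–A; G–K–I–A.
That gives 2 distinct shortest paths.

2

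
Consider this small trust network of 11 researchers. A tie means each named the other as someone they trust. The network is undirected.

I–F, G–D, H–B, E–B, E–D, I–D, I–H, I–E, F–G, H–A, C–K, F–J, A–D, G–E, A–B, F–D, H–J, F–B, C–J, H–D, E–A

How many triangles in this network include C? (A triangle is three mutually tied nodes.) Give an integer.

C's neighbors are J and K, but none of them are tied to each other, so no triangle contains C.

0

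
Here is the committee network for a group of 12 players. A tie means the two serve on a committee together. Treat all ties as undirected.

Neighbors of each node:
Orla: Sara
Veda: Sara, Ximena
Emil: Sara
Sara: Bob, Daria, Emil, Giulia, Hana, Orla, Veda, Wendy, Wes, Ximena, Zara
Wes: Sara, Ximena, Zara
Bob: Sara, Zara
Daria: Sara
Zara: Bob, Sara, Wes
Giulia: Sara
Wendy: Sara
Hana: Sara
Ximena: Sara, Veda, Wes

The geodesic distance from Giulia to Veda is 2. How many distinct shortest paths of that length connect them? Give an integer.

1

The shortest distance is 2, and the only length-2 path is Giulia–Sara–Veda. So there is exactly 1 shortest path.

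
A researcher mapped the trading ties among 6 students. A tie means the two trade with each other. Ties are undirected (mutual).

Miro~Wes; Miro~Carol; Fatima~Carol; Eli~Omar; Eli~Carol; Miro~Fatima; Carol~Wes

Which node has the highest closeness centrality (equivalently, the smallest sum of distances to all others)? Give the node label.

Carol

Farness (sum of distances to all others) for each node — Carol:6, Eli:8, Fatima:9, Miro:8, Omar:12, Wes:9.
The smallest farness is 6, for Carol, so Carol has the highest closeness.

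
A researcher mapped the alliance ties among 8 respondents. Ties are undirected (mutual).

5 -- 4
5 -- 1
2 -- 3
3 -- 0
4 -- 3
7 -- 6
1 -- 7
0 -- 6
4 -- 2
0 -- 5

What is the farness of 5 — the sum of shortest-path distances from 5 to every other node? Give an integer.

Distances from 5: 0:1, 1:1, 2:2, 3:2, 4:1, 6:2, 7:2.
Sum = 1 + 1 + 2 + 2 + 1 + 2 + 2 = 11.

11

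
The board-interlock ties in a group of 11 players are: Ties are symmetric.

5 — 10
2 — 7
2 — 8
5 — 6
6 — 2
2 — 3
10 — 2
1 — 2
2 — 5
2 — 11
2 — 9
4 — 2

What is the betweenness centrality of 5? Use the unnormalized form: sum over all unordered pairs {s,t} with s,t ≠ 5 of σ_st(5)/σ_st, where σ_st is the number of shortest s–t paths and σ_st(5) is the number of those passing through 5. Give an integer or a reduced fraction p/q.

Pairs whose geodesics pass through 5 — 6–10: 1/2.
All other pairs contribute 0.
Summing the contributions gives betweenness(5) = 1/2.

1/2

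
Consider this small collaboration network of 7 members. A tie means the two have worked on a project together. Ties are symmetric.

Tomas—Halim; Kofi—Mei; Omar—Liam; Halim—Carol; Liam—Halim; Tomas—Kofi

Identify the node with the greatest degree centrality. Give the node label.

Degrees — Carol:1, Halim:3, Kofi:2, Liam:2, Mei:1, Omar:1, Tomas:2.
The maximum is 3, attained only by Halim.

Halim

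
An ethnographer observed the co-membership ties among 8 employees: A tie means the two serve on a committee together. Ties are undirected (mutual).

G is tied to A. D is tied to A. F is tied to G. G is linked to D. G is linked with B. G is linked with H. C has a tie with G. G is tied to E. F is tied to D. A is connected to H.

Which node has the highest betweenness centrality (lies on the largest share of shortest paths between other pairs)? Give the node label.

G

Unnormalized betweenness of each node: A:1/2, B:0, C:0, D:1/2, E:0, F:0, G:17, H:0.
G has the largest value, 17, making it the main broker — the node through which the most shortest paths run.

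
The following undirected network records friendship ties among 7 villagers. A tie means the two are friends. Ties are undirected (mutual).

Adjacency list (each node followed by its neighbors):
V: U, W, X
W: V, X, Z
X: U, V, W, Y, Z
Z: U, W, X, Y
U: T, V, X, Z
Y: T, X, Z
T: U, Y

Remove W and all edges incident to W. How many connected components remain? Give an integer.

1

W's neighbors (V, X, and Z) remain reachable from one another through other ties, so the rest of the network stays in one piece.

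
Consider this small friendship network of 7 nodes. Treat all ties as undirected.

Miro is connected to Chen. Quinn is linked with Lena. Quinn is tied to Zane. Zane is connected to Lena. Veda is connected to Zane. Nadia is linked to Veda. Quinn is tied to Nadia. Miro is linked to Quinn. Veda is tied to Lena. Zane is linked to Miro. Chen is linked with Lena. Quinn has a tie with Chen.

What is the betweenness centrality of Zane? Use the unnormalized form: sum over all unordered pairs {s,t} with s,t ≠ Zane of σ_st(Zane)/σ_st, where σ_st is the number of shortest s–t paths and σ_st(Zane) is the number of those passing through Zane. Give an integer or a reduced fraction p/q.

Pairs whose geodesics pass through Zane — Quinn–Veda: 1/3; Miro–Veda: 1; Miro–Lena: 1/3.
All other pairs contribute 0.
Summing the contributions gives betweenness(Zane) = 5/3.

5/3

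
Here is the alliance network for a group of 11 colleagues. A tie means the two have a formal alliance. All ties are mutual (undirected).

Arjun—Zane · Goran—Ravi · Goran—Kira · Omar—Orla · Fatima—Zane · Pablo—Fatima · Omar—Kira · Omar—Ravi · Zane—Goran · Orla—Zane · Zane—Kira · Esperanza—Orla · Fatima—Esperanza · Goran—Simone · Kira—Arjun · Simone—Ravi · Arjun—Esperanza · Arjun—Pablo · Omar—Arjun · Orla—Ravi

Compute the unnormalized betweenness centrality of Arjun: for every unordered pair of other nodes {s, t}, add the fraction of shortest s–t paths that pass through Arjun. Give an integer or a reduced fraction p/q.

109/12

Pairs whose geodesics pass through Arjun — Pablo–Zane: 1/2; Pablo–Orla: 3/5; Pablo–Esperanza: 1/2; Pablo–Goran: 2/3; Pablo–Simone: 3/4; Pablo–Ravi: 1; Pablo–Omar: 1; Pablo–Kira: 1; Zane–Esperanza: 1/3; Zane–Omar: 1/3; Esperanza–Goran: 2/5; Esperanza–Omar: 1/2; Esperanza–Kira: 1; Omar–Fatima: 3/6.
All other pairs contribute 0.
Summing the contributions gives betweenness(Arjun) = 109/12.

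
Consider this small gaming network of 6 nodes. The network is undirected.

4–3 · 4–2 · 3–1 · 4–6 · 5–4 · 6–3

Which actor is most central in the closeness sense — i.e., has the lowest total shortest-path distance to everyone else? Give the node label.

Farness (sum of distances to all others) for each node — 1:11, 2:10, 3:7, 4:6, 5:10, 6:8.
The smallest farness is 6, for 4, so 4 has the highest closeness.

4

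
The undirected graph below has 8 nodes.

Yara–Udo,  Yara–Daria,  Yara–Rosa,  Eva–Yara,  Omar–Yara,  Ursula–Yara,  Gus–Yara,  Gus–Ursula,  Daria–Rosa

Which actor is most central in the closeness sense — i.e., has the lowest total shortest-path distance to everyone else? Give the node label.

Farness (sum of distances to all others) for each node — Daria:12, Eva:13, Gus:12, Omar:13, Rosa:12, Udo:13, Ursula:12, Yara:7.
The smallest farness is 7, for Yara, so Yara has the highest closeness.

Yara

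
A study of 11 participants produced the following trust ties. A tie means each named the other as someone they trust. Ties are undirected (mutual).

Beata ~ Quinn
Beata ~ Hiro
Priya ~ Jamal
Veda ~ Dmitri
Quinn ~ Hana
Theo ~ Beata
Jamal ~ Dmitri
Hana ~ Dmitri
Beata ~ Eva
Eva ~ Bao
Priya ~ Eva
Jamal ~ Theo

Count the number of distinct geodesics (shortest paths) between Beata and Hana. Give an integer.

The shortest distance is 2, and the only length-2 path is Beata–Quinn–Hana. So there is exactly 1 shortest path.

1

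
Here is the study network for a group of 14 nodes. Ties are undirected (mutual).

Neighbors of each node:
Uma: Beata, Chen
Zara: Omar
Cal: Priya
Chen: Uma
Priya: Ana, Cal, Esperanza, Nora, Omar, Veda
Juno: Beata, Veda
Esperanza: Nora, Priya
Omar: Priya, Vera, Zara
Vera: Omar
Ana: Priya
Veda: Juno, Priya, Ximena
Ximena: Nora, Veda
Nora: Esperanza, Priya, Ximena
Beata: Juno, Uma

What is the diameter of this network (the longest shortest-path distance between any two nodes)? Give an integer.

Eccentricity of each node (its greatest distance to any other): Ana:6, Beata:5, Cal:6, Chen:7, Esperanza:6, Juno:4, Nora:6, Omar:6, Priya:5, Uma:6, Veda:4, Vera:7, Ximena:5, Zara:7.
The maximum eccentricity is 7, realized for instance by the pair Zara–Chen via Zara – Omar – Priya – Veda – Juno – Beata – Uma – Chen. So the diameter is 7.

7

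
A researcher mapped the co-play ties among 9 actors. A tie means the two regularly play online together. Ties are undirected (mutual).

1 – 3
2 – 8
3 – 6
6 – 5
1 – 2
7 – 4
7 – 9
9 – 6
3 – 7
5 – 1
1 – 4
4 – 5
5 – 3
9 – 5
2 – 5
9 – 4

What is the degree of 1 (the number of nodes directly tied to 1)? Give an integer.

1 is directly tied to 2, 3, 4, and 5. That is 4 neighbors, so the degree of 1 is 4.

4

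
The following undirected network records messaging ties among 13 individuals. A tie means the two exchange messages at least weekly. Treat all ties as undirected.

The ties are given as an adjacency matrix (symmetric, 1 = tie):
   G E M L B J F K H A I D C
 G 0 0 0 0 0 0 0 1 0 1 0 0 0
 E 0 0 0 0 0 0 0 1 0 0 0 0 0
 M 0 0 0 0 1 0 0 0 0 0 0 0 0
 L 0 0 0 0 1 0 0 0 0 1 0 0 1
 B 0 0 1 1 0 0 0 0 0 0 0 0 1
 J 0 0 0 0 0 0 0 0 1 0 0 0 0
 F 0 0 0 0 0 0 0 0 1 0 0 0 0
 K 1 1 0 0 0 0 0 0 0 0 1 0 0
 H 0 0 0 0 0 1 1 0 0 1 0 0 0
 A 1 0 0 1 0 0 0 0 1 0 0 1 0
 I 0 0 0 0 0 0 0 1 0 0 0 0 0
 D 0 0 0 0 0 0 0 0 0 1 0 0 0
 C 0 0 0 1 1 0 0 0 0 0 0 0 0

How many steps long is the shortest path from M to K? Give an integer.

5

One shortest route is M – B – L – A – G – K, which uses 5 edges, and at distance 4 from M we only reach {D, G, H}, which does not include K. So d(M,K) = 5.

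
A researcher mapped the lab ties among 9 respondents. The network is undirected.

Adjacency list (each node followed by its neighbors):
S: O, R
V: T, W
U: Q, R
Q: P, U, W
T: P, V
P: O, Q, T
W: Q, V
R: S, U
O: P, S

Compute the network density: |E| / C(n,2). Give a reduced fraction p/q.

There are 10 edges and 9 nodes, so the maximum possible is C(9,2) = 36.
Density = 10/36 = 5/18.

5/18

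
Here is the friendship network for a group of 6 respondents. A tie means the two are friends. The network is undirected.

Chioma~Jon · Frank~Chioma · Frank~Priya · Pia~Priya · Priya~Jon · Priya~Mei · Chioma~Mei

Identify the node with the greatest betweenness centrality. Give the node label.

Priya

Unnormalized betweenness of each node: Chioma:3/2, Frank:2/3, Jon:2/3, Mei:2/3, Pia:0, Priya:11/2.
Priya has the largest value, 11/2, making it the main broker — the node through which the most shortest paths run.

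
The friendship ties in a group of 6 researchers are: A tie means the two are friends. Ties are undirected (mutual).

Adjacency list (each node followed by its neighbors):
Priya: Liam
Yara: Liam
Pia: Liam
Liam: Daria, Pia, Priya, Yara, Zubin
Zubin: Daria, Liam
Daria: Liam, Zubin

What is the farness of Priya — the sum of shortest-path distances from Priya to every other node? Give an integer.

Distances from Priya: Daria:2, Liam:1, Pia:2, Yara:2, Zubin:2.
Sum = 2 + 1 + 2 + 2 + 2 = 9.

9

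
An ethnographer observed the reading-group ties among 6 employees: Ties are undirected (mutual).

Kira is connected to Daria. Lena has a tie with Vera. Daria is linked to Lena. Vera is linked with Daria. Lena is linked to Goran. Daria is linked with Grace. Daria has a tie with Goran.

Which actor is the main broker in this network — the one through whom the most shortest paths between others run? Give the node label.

Daria

Unnormalized betweenness of each node: Daria:15/2, Goran:0, Grace:0, Kira:0, Lena:1/2, Vera:0.
Daria has the largest value, 15/2, making it the main broker — the node through which the most shortest paths run.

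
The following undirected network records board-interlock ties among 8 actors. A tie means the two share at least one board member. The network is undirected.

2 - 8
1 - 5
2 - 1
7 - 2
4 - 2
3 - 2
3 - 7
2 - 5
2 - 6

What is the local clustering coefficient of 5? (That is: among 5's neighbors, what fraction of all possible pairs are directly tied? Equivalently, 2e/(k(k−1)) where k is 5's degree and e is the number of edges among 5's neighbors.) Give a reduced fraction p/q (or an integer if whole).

5's neighbors: 1 and 2 (k = 2).
Possible neighbor pairs: C(2,2) = 1. Edges among them: 1–2 → e = 1.
Clustering(5) = 1/1.

1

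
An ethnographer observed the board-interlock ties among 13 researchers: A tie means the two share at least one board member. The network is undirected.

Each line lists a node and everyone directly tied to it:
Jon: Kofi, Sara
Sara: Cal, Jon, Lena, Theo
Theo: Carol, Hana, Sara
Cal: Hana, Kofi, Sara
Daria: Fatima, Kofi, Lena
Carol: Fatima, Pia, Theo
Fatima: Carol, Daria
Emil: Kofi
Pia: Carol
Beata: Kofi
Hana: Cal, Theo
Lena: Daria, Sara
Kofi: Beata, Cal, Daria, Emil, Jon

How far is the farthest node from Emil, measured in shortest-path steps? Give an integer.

5

Distances from Emil: Beata:2, Cal:2, Carol:4, Daria:2, Fatima:3, Hana:3, Jon:2, Kofi:1, Lena:3, Pia:5, Sara:3, Theo:4.
The largest is 5 (to Pia), so the eccentricity of Emil is 5.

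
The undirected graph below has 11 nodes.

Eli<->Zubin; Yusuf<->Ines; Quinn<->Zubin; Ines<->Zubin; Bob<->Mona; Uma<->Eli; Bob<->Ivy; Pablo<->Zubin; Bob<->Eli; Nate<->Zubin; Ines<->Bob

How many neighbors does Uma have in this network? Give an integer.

1

Uma is directly tied to Eli. That is 1 neighbor, so the degree of Uma is 1.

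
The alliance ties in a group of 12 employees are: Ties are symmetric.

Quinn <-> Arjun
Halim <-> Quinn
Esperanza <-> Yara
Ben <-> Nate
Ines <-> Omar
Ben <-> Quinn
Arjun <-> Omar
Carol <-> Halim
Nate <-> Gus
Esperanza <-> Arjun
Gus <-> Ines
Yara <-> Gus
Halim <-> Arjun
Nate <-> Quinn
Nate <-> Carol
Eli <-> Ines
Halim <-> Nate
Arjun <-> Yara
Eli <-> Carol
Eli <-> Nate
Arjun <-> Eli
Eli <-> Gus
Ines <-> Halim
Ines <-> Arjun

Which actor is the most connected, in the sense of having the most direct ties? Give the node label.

Degrees — Arjun:7, Ben:2, Carol:3, Eli:5, Esperanza:2, Gus:4, Halim:5, Ines:5, Nate:6, Omar:2, Quinn:4, Yara:3.
The maximum is 7, attained only by Arjun.

Arjun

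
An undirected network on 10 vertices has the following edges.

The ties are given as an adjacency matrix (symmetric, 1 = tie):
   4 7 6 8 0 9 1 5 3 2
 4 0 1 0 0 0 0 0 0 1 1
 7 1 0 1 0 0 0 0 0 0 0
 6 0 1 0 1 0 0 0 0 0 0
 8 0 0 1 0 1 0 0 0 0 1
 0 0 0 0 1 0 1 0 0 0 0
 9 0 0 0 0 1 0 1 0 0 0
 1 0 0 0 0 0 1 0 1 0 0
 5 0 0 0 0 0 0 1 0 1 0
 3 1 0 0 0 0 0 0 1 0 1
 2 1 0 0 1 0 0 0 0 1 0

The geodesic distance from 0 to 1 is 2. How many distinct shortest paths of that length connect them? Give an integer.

1

The shortest distance is 2, and the only length-2 path is 0–9–1. So there is exactly 1 shortest path.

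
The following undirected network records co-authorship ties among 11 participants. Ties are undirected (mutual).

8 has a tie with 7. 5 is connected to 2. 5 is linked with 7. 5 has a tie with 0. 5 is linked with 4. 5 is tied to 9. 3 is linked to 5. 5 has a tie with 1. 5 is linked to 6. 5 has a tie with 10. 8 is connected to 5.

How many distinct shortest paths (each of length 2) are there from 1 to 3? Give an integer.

1

The shortest distance is 2, and the only length-2 path is 1–5–3. So there is exactly 1 shortest path.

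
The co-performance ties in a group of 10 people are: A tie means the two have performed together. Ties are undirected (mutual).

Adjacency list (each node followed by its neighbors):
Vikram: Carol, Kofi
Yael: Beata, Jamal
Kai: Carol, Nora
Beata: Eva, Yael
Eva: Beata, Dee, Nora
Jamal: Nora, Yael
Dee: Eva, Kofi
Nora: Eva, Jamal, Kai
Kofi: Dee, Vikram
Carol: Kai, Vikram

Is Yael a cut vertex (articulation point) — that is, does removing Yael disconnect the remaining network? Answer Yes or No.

No

Even without Yael, every remaining node can still reach every other (the residual graph is connected), so Yael is not a cut vertex.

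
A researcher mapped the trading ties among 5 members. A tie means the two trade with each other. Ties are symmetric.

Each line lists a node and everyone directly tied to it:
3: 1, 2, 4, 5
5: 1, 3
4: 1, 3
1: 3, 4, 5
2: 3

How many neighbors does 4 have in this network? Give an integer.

4 is directly tied to 1 and 3. That is 2 neighbors, so the degree of 4 is 2.

2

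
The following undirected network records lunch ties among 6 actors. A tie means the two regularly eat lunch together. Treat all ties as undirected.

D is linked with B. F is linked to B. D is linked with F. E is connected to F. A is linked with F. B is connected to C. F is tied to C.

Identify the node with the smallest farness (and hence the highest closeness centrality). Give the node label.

Farness (sum of distances to all others) for each node — A:9, B:7, C:8, D:8, E:9, F:5.
The smallest farness is 5, for F, so F has the highest closeness.

F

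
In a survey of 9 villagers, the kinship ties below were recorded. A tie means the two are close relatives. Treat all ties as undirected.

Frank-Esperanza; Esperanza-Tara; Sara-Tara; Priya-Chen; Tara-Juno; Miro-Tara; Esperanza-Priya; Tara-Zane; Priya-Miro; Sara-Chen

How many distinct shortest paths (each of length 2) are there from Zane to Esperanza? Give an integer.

The shortest distance is 2, and the only length-2 path is Zane–Tara–Esperanza. So there is exactly 1 shortest path.

1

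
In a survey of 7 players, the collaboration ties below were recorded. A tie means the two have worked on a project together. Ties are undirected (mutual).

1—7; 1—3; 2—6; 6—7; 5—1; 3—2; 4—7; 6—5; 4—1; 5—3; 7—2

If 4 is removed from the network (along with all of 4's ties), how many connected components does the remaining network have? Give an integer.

4's neighbors (1 and 7) remain reachable from one another through other ties, so the rest of the network stays in one piece.

1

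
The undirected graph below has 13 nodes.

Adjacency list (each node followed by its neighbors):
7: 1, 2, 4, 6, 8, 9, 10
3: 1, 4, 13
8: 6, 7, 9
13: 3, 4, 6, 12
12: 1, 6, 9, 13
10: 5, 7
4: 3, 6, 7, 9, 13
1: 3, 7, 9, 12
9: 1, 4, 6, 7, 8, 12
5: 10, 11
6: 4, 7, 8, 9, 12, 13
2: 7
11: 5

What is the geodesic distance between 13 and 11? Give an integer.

5

One shortest route is 13 – 4 – 7 – 10 – 5 – 11, which uses 5 edges, and at distance 4 from 13 we only reach {5}, which does not include 11. So d(13,11) = 5.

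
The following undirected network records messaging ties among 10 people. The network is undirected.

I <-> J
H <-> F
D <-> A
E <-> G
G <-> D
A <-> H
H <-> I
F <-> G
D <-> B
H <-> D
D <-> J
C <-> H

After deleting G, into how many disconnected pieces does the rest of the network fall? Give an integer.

Without G, the remaining ties split the others into: {A, B, C, D, F, H, I, J}; {E}.
That's 2 separate components.

2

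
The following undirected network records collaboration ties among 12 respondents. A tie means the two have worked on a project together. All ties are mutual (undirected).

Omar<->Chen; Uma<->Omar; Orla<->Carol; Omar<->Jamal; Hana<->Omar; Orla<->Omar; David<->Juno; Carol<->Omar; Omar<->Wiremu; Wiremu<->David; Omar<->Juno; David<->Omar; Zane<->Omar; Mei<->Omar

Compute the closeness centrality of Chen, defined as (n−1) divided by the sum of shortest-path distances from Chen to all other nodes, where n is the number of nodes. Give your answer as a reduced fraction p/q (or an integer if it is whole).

Distances from Chen: Carol:2, David:2, Hana:2, Jamal:2, Juno:2, Mei:2, Omar:1, Orla:2, Uma:2, Wiremu:2, Zane:2. Sum = 21.
n = 12, so closeness = 11/21.

11/21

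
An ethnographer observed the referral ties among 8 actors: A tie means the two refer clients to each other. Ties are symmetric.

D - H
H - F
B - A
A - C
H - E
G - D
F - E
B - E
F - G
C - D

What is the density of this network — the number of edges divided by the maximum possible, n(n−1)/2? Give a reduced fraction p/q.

5/14

There are 10 edges and 8 nodes, so the maximum possible is C(8,2) = 28.
Density = 10/28 = 5/14.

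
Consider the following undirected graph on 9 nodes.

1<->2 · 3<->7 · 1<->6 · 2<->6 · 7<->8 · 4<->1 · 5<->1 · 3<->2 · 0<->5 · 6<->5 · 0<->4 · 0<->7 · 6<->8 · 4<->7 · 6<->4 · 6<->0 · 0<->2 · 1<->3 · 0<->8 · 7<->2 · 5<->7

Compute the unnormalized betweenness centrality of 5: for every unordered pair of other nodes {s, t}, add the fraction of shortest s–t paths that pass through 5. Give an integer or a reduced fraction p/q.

7/10

Pairs whose geodesics pass through 5 — 6–7: 1/5; 7–1: 1/4; 1–0: 1/4.
All other pairs contribute 0.
Summing the contributions gives betweenness(5) = 7/10.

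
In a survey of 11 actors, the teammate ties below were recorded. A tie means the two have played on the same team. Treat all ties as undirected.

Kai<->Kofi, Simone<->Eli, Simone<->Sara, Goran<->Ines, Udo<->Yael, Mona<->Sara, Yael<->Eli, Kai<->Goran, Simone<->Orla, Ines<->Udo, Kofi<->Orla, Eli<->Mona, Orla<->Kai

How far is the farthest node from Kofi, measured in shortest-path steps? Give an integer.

4

Distances from Kofi: Eli:3, Goran:2, Ines:3, Kai:1, Mona:4, Orla:1, Sara:3, Simone:2, Udo:4, Yael:4.
The largest is 4 (to Udo, Mona, and Yael), so the eccentricity of Kofi is 4.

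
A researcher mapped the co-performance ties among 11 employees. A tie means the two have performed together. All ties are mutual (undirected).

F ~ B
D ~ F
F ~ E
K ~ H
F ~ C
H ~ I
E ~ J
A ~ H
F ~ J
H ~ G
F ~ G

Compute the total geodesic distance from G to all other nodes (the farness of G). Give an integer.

Distances from G: A:2, B:2, C:2, D:2, E:2, F:1, H:1, I:2, J:2, K:2.
Sum = 2 + 2 + 2 + 2 + 2 + 1 + 1 + 2 + 2 + 2 = 18.

18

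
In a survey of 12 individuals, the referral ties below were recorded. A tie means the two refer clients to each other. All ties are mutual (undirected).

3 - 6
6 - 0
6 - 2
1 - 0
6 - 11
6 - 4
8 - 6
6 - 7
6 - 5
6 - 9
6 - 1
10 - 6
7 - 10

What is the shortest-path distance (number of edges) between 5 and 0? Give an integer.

2

One shortest route is 5 – 6 – 0, which uses 2 edges, and 5 and 0 are not directly tied, so nothing shorter exists. So d(5,0) = 2.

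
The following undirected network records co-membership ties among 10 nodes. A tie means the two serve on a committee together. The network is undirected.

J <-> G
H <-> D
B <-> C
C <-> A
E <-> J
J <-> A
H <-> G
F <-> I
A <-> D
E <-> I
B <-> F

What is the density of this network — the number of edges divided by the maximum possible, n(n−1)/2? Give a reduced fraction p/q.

11/45

There are 11 edges and 10 nodes, so the maximum possible is C(10,2) = 45.
Density = 11/45.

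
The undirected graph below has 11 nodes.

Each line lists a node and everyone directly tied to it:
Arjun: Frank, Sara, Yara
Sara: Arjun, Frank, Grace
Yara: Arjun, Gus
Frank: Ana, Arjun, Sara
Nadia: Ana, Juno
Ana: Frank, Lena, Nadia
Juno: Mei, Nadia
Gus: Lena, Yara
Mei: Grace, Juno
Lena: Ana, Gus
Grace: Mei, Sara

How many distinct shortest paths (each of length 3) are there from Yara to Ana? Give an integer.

The shortest distance is 3. The length-3 paths are: Yara–Gus–Lena–Ana; Yara–Arjun–Frank–Ana.
That gives 2 distinct shortest paths.

2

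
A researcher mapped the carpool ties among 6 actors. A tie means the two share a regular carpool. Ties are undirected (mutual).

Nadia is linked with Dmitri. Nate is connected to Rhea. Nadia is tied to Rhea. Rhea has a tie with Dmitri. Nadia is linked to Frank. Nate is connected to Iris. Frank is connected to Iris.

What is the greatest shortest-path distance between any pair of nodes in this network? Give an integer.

3

Eccentricity of each node (its greatest distance to any other): Dmitri:3, Frank:2, Iris:3, Nadia:2, Nate:2, Rhea:2.
The maximum eccentricity is 3, realized for instance by the pair Iris–Dmitri via Iris – Frank – Nadia – Dmitri. So the diameter is 3.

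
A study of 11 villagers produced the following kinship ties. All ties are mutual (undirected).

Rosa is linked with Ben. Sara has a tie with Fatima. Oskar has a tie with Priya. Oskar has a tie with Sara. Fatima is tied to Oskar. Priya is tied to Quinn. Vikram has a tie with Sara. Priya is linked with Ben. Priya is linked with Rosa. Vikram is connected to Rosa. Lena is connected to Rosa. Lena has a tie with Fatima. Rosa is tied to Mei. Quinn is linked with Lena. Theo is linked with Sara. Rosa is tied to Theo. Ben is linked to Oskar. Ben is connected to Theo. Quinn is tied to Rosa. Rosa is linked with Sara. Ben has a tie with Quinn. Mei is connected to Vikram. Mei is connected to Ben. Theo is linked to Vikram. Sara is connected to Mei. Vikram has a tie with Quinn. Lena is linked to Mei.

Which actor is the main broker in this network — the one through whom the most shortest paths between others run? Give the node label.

Unnormalized betweenness of each node: Ben:11/3, Fatima:4/3, Lena:9/4, Mei:3/2, Oskar:11/4, Priya:5/6, Quinn:23/12, Rosa:19/3, Sara:67/12, Theo:1/2, Vikram:4/3.
Rosa has the largest value, 19/3, making it the main broker — the node through which the most shortest paths run.

Rosa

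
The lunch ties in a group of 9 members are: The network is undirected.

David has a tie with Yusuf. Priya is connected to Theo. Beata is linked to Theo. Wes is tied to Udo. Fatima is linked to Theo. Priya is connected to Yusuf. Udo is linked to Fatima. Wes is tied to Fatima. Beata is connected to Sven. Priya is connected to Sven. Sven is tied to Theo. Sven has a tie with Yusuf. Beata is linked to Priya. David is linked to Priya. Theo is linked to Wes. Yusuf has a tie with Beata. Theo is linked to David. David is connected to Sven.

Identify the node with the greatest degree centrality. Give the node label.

Theo

Degrees — Beata:4, David:4, Fatima:3, Priya:5, Sven:5, Theo:6, Udo:2, Wes:3, Yusuf:4.
The maximum is 6, attained only by Theo.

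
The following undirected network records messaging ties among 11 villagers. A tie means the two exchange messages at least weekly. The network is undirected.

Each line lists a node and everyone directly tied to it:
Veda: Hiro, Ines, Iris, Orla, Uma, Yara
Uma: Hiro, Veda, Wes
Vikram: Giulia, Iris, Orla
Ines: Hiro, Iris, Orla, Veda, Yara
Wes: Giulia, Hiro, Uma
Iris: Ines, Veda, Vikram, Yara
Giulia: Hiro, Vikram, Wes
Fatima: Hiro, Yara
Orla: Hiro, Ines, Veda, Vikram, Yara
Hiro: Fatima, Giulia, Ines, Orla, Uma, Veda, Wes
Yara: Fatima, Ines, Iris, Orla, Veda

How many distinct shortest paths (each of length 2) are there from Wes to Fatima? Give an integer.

The shortest distance is 2, and the only length-2 path is Wes–Hiro–Fatima. So there is exactly 1 shortest path.

1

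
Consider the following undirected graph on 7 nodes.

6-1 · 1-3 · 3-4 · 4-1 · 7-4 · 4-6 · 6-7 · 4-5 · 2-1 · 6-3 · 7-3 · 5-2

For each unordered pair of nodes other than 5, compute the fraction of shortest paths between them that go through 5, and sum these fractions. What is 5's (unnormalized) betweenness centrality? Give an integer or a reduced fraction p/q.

Pairs whose geodesics pass through 5 — 2–7: 1/4; 2–4: 1/2.
All other pairs contribute 0.
Summing the contributions gives betweenness(5) = 3/4.

3/4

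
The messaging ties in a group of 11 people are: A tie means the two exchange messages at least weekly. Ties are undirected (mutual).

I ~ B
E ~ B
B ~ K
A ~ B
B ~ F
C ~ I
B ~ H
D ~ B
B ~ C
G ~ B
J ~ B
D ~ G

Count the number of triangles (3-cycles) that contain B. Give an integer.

2

B's neighbors: A, C, D, E, F, G, H, I, J, and K.
Neighbor pairs that are themselves tied: B–C–I; B–D–G. Each forms one triangle with B, for 2 in total.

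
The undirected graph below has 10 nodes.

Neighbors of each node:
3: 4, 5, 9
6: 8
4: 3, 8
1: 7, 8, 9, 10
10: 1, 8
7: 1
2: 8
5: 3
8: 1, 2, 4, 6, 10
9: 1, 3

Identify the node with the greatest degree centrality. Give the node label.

8

Degrees — 1:4, 2:1, 3:3, 4:2, 5:1, 6:1, 7:1, 8:5, 9:2, 10:2.
The maximum is 5, attained only by 8.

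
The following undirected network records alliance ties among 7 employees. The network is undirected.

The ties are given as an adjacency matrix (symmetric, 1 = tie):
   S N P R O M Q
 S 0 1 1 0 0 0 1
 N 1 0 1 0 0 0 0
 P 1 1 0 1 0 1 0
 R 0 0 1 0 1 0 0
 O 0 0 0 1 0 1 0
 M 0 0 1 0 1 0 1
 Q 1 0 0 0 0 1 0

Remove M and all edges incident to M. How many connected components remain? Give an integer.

1

M's neighbors (O, P, and Q) remain reachable from one another through other ties, so the rest of the network stays in one piece.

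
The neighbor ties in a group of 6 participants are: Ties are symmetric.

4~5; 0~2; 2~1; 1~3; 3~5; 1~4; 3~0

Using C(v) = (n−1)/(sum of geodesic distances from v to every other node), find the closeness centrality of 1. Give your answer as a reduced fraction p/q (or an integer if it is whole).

5/7

Distances from 1: 0:2, 2:1, 3:1, 4:1, 5:2. Sum = 7.
n = 6, so closeness = 5/7.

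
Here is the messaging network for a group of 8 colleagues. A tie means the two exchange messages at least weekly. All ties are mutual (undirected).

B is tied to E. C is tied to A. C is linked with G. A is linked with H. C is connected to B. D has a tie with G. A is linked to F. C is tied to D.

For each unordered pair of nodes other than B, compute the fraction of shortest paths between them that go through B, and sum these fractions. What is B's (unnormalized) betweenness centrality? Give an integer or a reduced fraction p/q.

Pairs whose geodesics pass through B — F–E: 1; E–D: 1; E–H: 1; E–A: 1; E–C: 1; E–G: 1.
All other pairs contribute 0.
Summing the contributions gives betweenness(B) = 6.

6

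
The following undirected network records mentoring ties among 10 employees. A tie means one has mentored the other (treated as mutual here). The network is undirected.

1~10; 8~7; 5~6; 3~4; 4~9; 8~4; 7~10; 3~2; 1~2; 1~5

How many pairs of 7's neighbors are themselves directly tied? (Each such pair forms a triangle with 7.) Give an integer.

7's neighbors are 8 and 10, but none of them are tied to each other, so no triangle contains 7.

0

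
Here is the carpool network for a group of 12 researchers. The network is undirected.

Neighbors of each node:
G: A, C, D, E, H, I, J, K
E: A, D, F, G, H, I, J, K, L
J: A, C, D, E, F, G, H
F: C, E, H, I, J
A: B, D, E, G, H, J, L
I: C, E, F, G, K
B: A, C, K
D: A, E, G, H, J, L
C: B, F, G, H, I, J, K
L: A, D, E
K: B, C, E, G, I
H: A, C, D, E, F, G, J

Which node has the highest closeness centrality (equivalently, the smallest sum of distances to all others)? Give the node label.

Farness (sum of distances to all others) for each node — A:15, B:19, C:16, D:16, E:13, F:17, G:14, H:15, I:17, J:15, K:17, L:20.
The smallest farness is 13, for E, so E has the highest closeness.

E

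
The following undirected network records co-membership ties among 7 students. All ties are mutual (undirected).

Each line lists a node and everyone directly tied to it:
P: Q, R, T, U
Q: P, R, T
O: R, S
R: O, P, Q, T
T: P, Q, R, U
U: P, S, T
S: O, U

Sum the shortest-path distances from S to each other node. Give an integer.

Distances from S: O:1, P:2, Q:3, R:2, T:2, U:1.
Sum = 1 + 2 + 3 + 2 + 2 + 1 = 11.

11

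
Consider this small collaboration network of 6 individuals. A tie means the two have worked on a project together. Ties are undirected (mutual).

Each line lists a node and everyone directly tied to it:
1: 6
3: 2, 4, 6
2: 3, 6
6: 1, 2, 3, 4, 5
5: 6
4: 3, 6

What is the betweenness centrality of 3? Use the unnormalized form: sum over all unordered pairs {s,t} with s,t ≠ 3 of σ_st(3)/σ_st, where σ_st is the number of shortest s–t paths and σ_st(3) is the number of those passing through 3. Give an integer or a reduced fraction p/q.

Pairs whose geodesics pass through 3 — 2–4: 1/2.
All other pairs contribute 0.
Summing the contributions gives betweenness(3) = 1/2.

1/2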